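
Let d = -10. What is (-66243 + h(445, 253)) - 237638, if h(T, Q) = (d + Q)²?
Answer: -244832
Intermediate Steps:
h(T, Q) = (-10 + Q)²
(-66243 + h(445, 253)) - 237638 = (-66243 + (-10 + 253)²) - 237638 = (-66243 + 243²) - 237638 = (-66243 + 59049) - 237638 = -7194 - 237638 = -244832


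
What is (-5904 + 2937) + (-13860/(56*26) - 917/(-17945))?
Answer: -2777461471/933140 ≈ -2976.5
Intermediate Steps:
(-5904 + 2937) + (-13860/(56*26) - 917/(-17945)) = -2967 + (-13860/1456 - 917*(-1/17945)) = -2967 + (-13860*1/1456 + 917/17945) = -2967 + (-495/52 + 917/17945) = -2967 - 8835091/933140 = -2777461471/933140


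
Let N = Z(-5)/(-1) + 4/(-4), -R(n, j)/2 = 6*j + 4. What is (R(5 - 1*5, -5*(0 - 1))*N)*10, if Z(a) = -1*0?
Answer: 680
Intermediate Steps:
Z(a) = 0
R(n, j) = -8 - 12*j (R(n, j) = -2*(6*j + 4) = -2*(4 + 6*j) = -8 - 12*j)
N = -1 (N = 0/(-1) + 4/(-4) = 0*(-1) + 4*(-¼) = 0 - 1 = -1)
(R(5 - 1*5, -5*(0 - 1))*N)*10 = ((-8 - (-60)*(0 - 1))*(-1))*10 = ((-8 - (-60)*(-1))*(-1))*10 = ((-8 - 12*5)*(-1))*10 = ((-8 - 60)*(-1))*10 = -68*(-1)*10 = 68*10 = 680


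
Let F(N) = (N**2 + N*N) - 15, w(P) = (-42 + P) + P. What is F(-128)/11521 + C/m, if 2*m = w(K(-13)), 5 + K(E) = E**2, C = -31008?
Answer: -352559489/1647503 ≈ -214.00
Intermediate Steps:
K(E) = -5 + E**2
w(P) = -42 + 2*P
m = 143 (m = (-42 + 2*(-5 + (-13)**2))/2 = (-42 + 2*(-5 + 169))/2 = (-42 + 2*164)/2 = (-42 + 328)/2 = (1/2)*286 = 143)
F(N) = -15 + 2*N**2 (F(N) = (N**2 + N**2) - 15 = 2*N**2 - 15 = -15 + 2*N**2)
F(-128)/11521 + C/m = (-15 + 2*(-128)**2)/11521 - 31008/143 = (-15 + 2*16384)*(1/11521) - 31008*1/143 = (-15 + 32768)*(1/11521) - 31008/143 = 32753*(1/11521) - 31008/143 = 32753/11521 - 31008/143 = -352559489/1647503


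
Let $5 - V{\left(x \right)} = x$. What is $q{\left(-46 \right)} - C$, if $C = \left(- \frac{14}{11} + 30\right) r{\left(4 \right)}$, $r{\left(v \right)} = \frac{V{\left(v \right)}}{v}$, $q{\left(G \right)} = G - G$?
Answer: $- \frac{79}{11} \approx -7.1818$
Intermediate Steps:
$q{\left(G \right)} = 0$
$V{\left(x \right)} = 5 - x$
$r{\left(v \right)} = \frac{5 - v}{v}$
$C = \frac{79}{11}$ ($C = \left(- \frac{14}{11} + 30\right) \frac{5 - 4}{4} = \left(\left(-14\right) \frac{1}{11} + 30\right) \frac{5 - 4}{4} = \left(- \frac{14}{11} + 30\right) \frac{1}{4} \cdot 1 = \frac{316}{11} \cdot \frac{1}{4} = \frac{79}{11} \approx 7.1818$)
$q{\left(-46 \right)} - C = 0 - \frac{79}{11} = - \frac{79}{11}$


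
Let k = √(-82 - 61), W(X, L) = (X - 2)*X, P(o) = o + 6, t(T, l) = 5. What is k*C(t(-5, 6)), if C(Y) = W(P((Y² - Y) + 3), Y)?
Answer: 783*I*√143 ≈ 9363.3*I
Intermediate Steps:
P(o) = 6 + o
W(X, L) = X*(-2 + X) (W(X, L) = (-2 + X)*X = X*(-2 + X))
k = I*√143 (k = √(-143) = I*√143 ≈ 11.958*I)
C(Y) = (7 + Y² - Y)*(9 + Y² - Y) (C(Y) = (6 + ((Y² - Y) + 3))*(-2 + (6 + ((Y² - Y) + 3))) = (6 + (3 + Y² - Y))*(-2 + (6 + (3 + Y² - Y))) = (9 + Y² - Y)*(-2 + (9 + Y² - Y)) = (9 + Y² - Y)*(7 + Y² - Y) = (7 + Y² - Y)*(9 + Y² - Y))
k*C(t(-5, 6)) = (I*√143)*((7 + 5² - 1*5)*(9 + 5² - 1*5)) = (I*√143)*((7 + 25 - 5)*(9 + 25 - 5)) = (I*√143)*(27*29) = (I*√143)*783 = 783*I*√143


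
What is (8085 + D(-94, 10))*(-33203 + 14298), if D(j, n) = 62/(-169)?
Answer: -25829958215/169 ≈ -1.5284e+8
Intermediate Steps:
D(j, n) = -62/169 (D(j, n) = 62*(-1/169) = -62/169)
(8085 + D(-94, 10))*(-33203 + 14298) = (8085 - 62/169)*(-33203 + 14298) = (1366303/169)*(-18905) = -25829958215/169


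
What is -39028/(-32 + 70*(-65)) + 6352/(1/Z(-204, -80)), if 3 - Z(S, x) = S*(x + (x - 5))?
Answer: -489791184310/2291 ≈ -2.1379e+8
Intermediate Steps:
Z(S, x) = 3 - S*(-5 + 2*x) (Z(S, x) = 3 - S*(x + (x - 5)) = 3 - S*(x + (-5 + x)) = 3 - S*(-5 + 2*x))
-39028/(-32 + 70*(-65)) + 6352/(1/Z(-204, -80)) = -39028/(-32 + 70*(-65)) + 6352/(1/(3 + 5*(-204) - 2*(-204)*(-80))) = -39028/(-32 - 4550) + 6352/(1/(3 - 1020 - 32640)) = -39028/(-4582) + 6352/(1/(-33657)) = -39028*(-1/4582) + 6352/(-1/33657) = 19514/2291 + 6352*(-33657) = 19514/2291 - 213789264 = -489791184310/2291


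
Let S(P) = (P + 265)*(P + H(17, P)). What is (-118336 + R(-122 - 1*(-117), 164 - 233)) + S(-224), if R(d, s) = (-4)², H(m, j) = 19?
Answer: -126725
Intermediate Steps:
R(d, s) = 16
S(P) = (19 + P)*(265 + P) (S(P) = (P + 265)*(P + 19) = (265 + P)*(19 + P) = (19 + P)*(265 + P))
(-118336 + R(-122 - 1*(-117), 164 - 233)) + S(-224) = (-118336 + 16) + (5035 + (-224)² + 284*(-224)) = -118320 + (5035 + 50176 - 63616) = -118320 - 8405 = -126725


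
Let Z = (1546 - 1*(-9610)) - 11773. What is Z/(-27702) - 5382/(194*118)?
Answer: -16870975/79269273 ≈ -0.21283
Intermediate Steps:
Z = -617 (Z = (1546 + 9610) - 11773 = 11156 - 11773 = -617)
Z/(-27702) - 5382/(194*118) = -617/(-27702) - 5382/(194*118) = -617*(-1/27702) - 5382/22892 = 617/27702 - 5382*1/22892 = 617/27702 - 2691/11446 = -16870975/79269273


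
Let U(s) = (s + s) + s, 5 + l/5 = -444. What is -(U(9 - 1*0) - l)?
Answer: -2272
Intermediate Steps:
l = -2245 (l = -25 + 5*(-444) = -25 - 2220 = -2245)
U(s) = 3*s (U(s) = 2*s + s = 3*s)
-(U(9 - 1*0) - l) = -(3*(9 - 1*0) - 1*(-2245)) = -(3*(9 + 0) + 2245) = -(3*9 + 2245) = -(27 + 2245) = -1*2272 = -2272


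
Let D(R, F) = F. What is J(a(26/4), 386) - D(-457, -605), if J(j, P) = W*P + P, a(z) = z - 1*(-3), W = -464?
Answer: -178113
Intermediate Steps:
a(z) = 3 + z (a(z) = z + 3 = 3 + z)
J(j, P) = -463*P (J(j, P) = -464*P + P = -463*P)
J(a(26/4), 386) - D(-457, -605) = -463*386 - 1*(-605) = -178718 + 605 = -178113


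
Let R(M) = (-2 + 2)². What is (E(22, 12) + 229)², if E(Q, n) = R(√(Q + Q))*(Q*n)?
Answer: 52441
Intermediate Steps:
R(M) = 0 (R(M) = 0² = 0)
E(Q, n) = 0 (E(Q, n) = 0*(Q*n) = 0)
(E(22, 12) + 229)² = (0 + 229)² = 229² = 52441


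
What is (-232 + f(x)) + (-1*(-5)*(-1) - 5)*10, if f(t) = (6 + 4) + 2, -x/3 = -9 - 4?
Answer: -320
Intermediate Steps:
x = 39 (x = -3*(-9 - 4) = -3*(-13) = 39)
f(t) = 12 (f(t) = 10 + 2 = 12)
(-232 + f(x)) + (-1*(-5)*(-1) - 5)*10 = (-232 + 12) + (-1*(-5)*(-1) - 5)*10 = -220 + (5*(-1) - 5)*10 = -220 + (-5 - 5)*10 = -220 - 10*10 = -220 - 100 = -320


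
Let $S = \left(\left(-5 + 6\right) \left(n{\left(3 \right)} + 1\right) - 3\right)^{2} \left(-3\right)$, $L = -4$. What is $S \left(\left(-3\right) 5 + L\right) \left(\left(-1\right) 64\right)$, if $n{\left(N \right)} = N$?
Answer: $-3648$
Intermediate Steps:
$S = -3$ ($S = \left(\left(-5 + 6\right) \left(3 + 1\right) - 3\right)^{2} \left(-3\right) = \left(1 \cdot 4 - 3\right)^{2} \left(-3\right) = \left(4 - 3\right)^{2} \left(-3\right) = 1^{2} \left(-3\right) = 1 \left(-3\right) = -3$)
$S \left(\left(-3\right) 5 + L\right) \left(\left(-1\right) 64\right) = - 3 \left(\left(-3\right) 5 - 4\right) \left(\left(-1\right) 64\right) = - 3 \left(-15 - 4\right) \left(-64\right) = \left(-3\right) \left(-19\right) \left(-64\right) = 57 \left(-64\right) = -3648$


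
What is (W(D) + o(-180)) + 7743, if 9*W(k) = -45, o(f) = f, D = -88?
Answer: 7558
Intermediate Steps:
W(k) = -5 (W(k) = (⅑)*(-45) = -5)
(W(D) + o(-180)) + 7743 = (-5 - 180) + 7743 = -185 + 7743 = 7558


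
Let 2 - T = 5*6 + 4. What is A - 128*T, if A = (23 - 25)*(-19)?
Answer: 4134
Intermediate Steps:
T = -32 (T = 2 - (5*6 + 4) = 2 - (30 + 4) = 2 - 1*34 = 2 - 34 = -32)
A = 38 (A = -2*(-19) = 38)
A - 128*T = 38 - 128*(-32) = 38 + 4096 = 4134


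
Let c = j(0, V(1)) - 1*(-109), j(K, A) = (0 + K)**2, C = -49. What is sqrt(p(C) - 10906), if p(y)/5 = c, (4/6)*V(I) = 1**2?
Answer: I*sqrt(10361) ≈ 101.79*I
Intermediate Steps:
V(I) = 3/2 (V(I) = (3/2)*1**2 = (3/2)*1 = 3/2)
j(K, A) = K**2
c = 109 (c = 0**2 - 1*(-109) = 0 + 109 = 109)
p(y) = 545 (p(y) = 5*109 = 545)
sqrt(p(C) - 10906) = sqrt(545 - 10906) = sqrt(-10361) = I*sqrt(10361)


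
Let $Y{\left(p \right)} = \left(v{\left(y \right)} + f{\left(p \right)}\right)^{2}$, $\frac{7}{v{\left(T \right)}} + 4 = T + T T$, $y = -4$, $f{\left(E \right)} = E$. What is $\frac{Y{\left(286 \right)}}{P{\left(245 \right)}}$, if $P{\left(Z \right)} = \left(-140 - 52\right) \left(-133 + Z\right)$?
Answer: $- \frac{1755675}{458752} \approx -3.8271$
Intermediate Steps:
$v{\left(T \right)} = \frac{7}{-4 + T + T^{2}}$ ($v{\left(T \right)} = \frac{7}{-4 + \left(T + T T\right)} = \frac{7}{-4 + \left(T + T^{2}\right)} = \frac{7}{-4 + T + T^{2}}$)
$Y{\left(p \right)} = \left(\frac{7}{8} + p\right)^{2}$ ($Y{\left(p \right)} = \left(\frac{7}{-4 - 4 + \left(-4\right)^{2}} + p\right)^{2} = \left(\frac{7}{-4 - 4 + 16} + p\right)^{2} = \left(\frac{7}{8} + p\right)^{2}$)
$P{\left(Z \right)} = 25536 - 192 Z$ ($P{\left(Z \right)} = - 192 \left(-133 + Z\right) = 25536 - 192 Z$)
$\frac{Y{\left(286 \right)}}{P{\left(245 \right)}} = \frac{\frac{1}{64} \left(7 + 8 \cdot 286\right)^{2}}{25536 - 47040} = \frac{\frac{1}{64} \left(7 + 2288\right)^{2}}{25536 - 47040} = \frac{\frac{1}{64} \cdot 2295^{2}}{-21504} = \frac{1}{64} \cdot 5267025 \left(- \frac{1}{21504}\right) = \frac{5267025}{64} \left(- \frac{1}{21504}\right) = - \frac{1755675}{458752}$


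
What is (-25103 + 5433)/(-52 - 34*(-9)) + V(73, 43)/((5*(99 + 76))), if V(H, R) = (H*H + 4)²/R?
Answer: 3241951028/4778375 ≈ 678.46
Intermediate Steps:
V(H, R) = (4 + H²)²/R (V(H, R) = (H² + 4)²/R = (4 + H²)²/R)
(-25103 + 5433)/(-52 - 34*(-9)) + V(73, 43)/((5*(99 + 76))) = (-25103 + 5433)/(-52 - 34*(-9)) + ((4 + 73²)²/43)/((5*(99 + 76))) = -19670/(-52 + 306) + ((4 + 5329)²/43)/((5*175)) = -19670/254 + ((1/43)*5333²)/875 = -19670*1/254 + ((1/43)*28440889)*(1/875) = -9835/127 + (28440889/43)*(1/875) = -9835/127 + 28440889/37625 = 3241951028/4778375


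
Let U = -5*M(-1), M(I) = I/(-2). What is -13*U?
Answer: 65/2 ≈ 32.500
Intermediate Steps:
M(I) = -I/2 (M(I) = I*(-1/2) = -I/2)
U = -5/2 (U = -(-5)*(-1)/2 = -5*1/2 = -5/2 ≈ -2.5000)
-13*U = -13*(-5/2) = 65/2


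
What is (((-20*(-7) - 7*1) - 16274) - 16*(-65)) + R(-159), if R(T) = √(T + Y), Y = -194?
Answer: -15101 + I*√353 ≈ -15101.0 + 18.788*I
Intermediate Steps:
R(T) = √(-194 + T) (R(T) = √(T - 194) = √(-194 + T))
(((-20*(-7) - 7*1) - 16274) - 16*(-65)) + R(-159) = (((-20*(-7) - 7*1) - 16274) - 16*(-65)) + √(-194 - 159) = (((140 - 7) - 16274) + 1040) + √(-353) = ((133 - 16274) + 1040) + I*√353 = (-16141 + 1040) + I*√353 = -15101 + I*√353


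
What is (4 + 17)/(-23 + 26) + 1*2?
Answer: 9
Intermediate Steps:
(4 + 17)/(-23 + 26) + 1*2 = 21/3 + 2 = 21*(⅓) + 2 = 7 + 2 = 9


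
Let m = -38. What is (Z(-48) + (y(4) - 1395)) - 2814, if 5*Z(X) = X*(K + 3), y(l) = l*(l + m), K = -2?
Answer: -21773/5 ≈ -4354.6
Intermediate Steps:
y(l) = l*(-38 + l) (y(l) = l*(l - 38) = l*(-38 + l))
Z(X) = X/5 (Z(X) = (X*(-2 + 3))/5 = (X*1)/5 = X/5)
(Z(-48) + (y(4) - 1395)) - 2814 = ((⅕)*(-48) + (4*(-38 + 4) - 1395)) - 2814 = (-48/5 + (4*(-34) - 1395)) - 2814 = (-48/5 + (-136 - 1395)) - 2814 = (-48/5 - 1531) - 2814 = -7703/5 - 2814 = -21773/5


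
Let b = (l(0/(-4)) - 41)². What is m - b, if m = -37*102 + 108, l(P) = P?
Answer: -5347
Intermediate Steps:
b = 1681 (b = (0/(-4) - 41)² = (0*(-¼) - 41)² = (0 - 41)² = (-41)² = 1681)
m = -3666 (m = -3774 + 108 = -3666)
m - b = -3666 - 1*1681 = -3666 - 1681 = -5347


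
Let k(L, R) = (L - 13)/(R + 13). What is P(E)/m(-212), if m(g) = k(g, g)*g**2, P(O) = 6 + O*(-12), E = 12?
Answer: -4577/1685400 ≈ -0.0027157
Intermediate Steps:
k(L, R) = (-13 + L)/(13 + R)
P(O) = 6 - 12*O
m(g) = g**2*(-13 + g)/(13 + g) (m(g) = ((-13 + g)/(13 + g))*g**2 = g**2*(-13 + g)/(13 + g))
P(E)/m(-212) = (6 - 12*12)/(((-212)**2*(-13 - 212)/(13 - 212))) = (6 - 144)/((44944*(-225)/(-199))) = -138/(44944*(-1/199)*(-225)) = -138/10112400/199 = -138*199/10112400 = -4577/1685400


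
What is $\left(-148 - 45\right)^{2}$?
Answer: $37249$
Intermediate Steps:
$\left(-148 - 45\right)^{2} = \left(-193\right)^{2} = 37249$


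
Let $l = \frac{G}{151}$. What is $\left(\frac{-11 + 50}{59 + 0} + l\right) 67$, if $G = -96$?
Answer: $\frac{15075}{8909} \approx 1.6921$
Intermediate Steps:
$l = - \frac{96}{151} \approx -0.63576$
$\left(\frac{-11 + 50}{59 + 0} + l\right) 67 = \left(\frac{-11 + 50}{59 + 0} - \frac{96}{151}\right) 67 = \left(\frac{39}{59} - \frac{96}{151}\right) 67 = \frac{225}{8909} \cdot 67 = \frac{15075}{8909}$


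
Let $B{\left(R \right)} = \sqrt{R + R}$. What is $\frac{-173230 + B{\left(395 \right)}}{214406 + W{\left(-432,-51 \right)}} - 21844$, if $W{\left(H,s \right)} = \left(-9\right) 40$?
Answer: $- \frac{2337897027}{107023} + \frac{\sqrt{790}}{214046} \approx -21845.0$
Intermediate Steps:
$B{\left(R \right)} = \sqrt{2} \sqrt{R}$ ($B{\left(R \right)} = \sqrt{2 R} = \sqrt{2} \sqrt{R}$)
$W{\left(H,s \right)} = -360$
$\frac{-173230 + B{\left(395 \right)}}{214406 + W{\left(-432,-51 \right)}} - 21844 = \frac{-173230 + \sqrt{2} \sqrt{395}}{214406 - 360} - 21844 = \frac{-173230 + \sqrt{790}}{214046} - 21844 = \left(-173230 + \sqrt{790}\right) \frac{1}{214046} - 21844 = \left(- \frac{86615}{107023} + \frac{\sqrt{790}}{214046}\right) - 21844 = - \frac{2337897027}{107023} + \frac{\sqrt{790}}{214046}$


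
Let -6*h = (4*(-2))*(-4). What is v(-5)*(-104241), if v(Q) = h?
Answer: 555952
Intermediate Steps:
h = -16/3 (h = -4*(-2)*(-4)/6 = -(-4)*(-4)/3 = -⅙*32 = -16/3 ≈ -5.3333)
v(Q) = -16/3
v(-5)*(-104241) = -16/3*(-104241) = 555952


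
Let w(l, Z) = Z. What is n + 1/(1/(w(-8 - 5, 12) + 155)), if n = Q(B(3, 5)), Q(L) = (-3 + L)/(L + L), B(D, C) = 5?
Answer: 836/5 ≈ 167.20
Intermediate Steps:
Q(L) = (-3 + L)/(2*L) (Q(L) = (-3 + L)/((2*L)) = (-3 + L)*(1/(2*L)) = (-3 + L)/(2*L))
n = 1/5 (n = (1/2)*(-3 + 5)/5 = (1/2)*(1/5)*2 = 1/5 ≈ 0.20000)
n + 1/(1/(w(-8 - 5, 12) + 155)) = 1/5 + 1/(1/(12 + 155)) = 1/5 + 1/(1/167) = 1/5 + 167 = 836/5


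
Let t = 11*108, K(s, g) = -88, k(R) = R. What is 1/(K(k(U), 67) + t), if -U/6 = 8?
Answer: 1/1100 ≈ 0.00090909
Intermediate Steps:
U = -48 (U = -6*8 = -48)
t = 1188
1/(K(k(U), 67) + t) = 1/(-88 + 1188) = 1/1100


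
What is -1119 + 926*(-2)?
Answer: -2971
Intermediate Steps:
-1119 + 926*(-2) = -1119 - 1852 = -2971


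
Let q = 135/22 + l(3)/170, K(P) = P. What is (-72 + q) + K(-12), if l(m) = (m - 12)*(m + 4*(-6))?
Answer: -71763/935 ≈ -76.752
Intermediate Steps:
l(m) = (-24 + m)*(-12 + m) (l(m) = (-12 + m)*(m - 24) = (-12 + m)*(-24 + m) = (-24 + m)*(-12 + m))
q = 6777/935 (q = 135/22 + (288 + 3² - 36*3)/170 = 135*(1/22) + (288 + 9 - 108)*(1/170) = 135/22 + 189*(1/170) = 135/22 + 189/170 = 6777/935 ≈ 7.2481)
(-72 + q) + K(-12) = (-72 + 6777/935) - 12 = -60543/935 - 12 = -71763/935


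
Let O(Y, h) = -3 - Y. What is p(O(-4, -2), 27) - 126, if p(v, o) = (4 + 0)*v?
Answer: -122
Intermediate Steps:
p(v, o) = 4*v
p(O(-4, -2), 27) - 126 = 4*(-3 - 1*(-4)) - 126 = 4*(-3 + 4) - 126 = 4*1 - 126 = 4 - 126 = -122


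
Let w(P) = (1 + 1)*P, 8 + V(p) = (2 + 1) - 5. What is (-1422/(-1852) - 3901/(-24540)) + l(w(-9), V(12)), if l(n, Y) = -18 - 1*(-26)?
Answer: 101426293/11362020 ≈ 8.9268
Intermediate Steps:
V(p) = -10 (V(p) = -8 + ((2 + 1) - 5) = -8 + (3 - 5) = -8 - 2 = -10)
w(P) = 2*P
l(n, Y) = 8 (l(n, Y) = -18 + 26 = 8)
(-1422/(-1852) - 3901/(-24540)) + l(w(-9), V(12)) = (-1422/(-1852) - 3901/(-24540)) + 8 = (-1422*(-1/1852) - 3901*(-1/24540)) + 8 = (711/926 + 3901/24540) + 8 = 10530133/11362020 + 8 = 101426293/11362020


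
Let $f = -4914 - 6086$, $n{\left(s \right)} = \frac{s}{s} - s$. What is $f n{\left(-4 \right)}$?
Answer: $-55000$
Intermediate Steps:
$n{\left(s \right)} = 1 - s$
$f = -11000$ ($f = -4914 - 6086 = -11000$)
$f n{\left(-4 \right)} = - 11000 \left(1 - -4\right) = - 11000 \left(1 + 4\right) = \left(-11000\right) 5 = -55000$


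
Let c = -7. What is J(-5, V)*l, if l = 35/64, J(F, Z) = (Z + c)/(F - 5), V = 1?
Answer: 21/64 ≈ 0.32813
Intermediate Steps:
J(F, Z) = (-7 + Z)/(-5 + F) (J(F, Z) = (Z - 7)/(F - 5) = (-7 + Z)/(-5 + F))
l = 35/64 (l = 35*(1/64) = 35/64 ≈ 0.54688)
J(-5, V)*l = ((-7 + 1)/(-5 - 5))*(35/64) = (-6/(-10))*(35/64) = -⅒*(-6)*(35/64) = (⅗)*(35/64) = 21/64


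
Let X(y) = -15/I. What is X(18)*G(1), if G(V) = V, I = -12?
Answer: 5/4 ≈ 1.2500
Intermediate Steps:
X(y) = 5/4 (X(y) = -15/(-12) = -15*(-1/12) = 5/4)
X(18)*G(1) = (5/4)*1 = 5/4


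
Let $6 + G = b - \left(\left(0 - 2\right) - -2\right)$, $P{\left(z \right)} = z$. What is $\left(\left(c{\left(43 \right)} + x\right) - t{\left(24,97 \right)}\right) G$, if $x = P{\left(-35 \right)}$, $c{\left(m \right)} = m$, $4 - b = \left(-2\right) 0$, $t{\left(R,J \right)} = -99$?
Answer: $-214$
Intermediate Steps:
$b = 4$ ($b = 4 - \left(-2\right) 0 = 4 - 0 = 4 + 0 = 4$)
$x = -35$
$G = -2$ ($G = -6 + \left(4 - \left(\left(0 - 2\right) - -2\right)\right) = -6 + \left(4 - \left(-2 + 2\right)\right) = -6 + \left(4 - 0\right) = -6 + \left(4 + 0\right) = -6 + 4 = -2$)
$\left(\left(c{\left(43 \right)} + x\right) - t{\left(24,97 \right)}\right) G = \left(\left(43 - 35\right) - -99\right) \left(-2\right) = \left(8 + 99\right) \left(-2\right) = 107 \left(-2\right) = -214$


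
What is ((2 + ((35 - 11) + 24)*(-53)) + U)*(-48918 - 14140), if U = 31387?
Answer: -1818908010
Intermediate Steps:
((2 + ((35 - 11) + 24)*(-53)) + U)*(-48918 - 14140) = ((2 + ((35 - 11) + 24)*(-53)) + 31387)*(-48918 - 14140) = ((2 + (24 + 24)*(-53)) + 31387)*(-63058) = ((2 + 48*(-53)) + 31387)*(-63058) = ((2 - 2544) + 31387)*(-63058) = (-2542 + 31387)*(-63058) = 28845*(-63058) = -1818908010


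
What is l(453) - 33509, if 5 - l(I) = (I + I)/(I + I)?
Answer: -33505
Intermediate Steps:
l(I) = 4 (l(I) = 5 - (I + I)/(I + I) = 5 - 2*I/(2*I) = 5 - 1/(2*I)*2*I = 5 - 1*1 = 5 - 1 = 4)
l(453) - 33509 = 4 - 33509 = -33505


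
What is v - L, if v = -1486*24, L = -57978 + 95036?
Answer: -72722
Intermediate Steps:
L = 37058
v = -35664
v - L = -35664 - 1*37058 = -35664 - 37058 = -72722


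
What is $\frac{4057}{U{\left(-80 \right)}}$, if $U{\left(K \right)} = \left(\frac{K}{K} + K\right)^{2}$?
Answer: $\frac{4057}{6241} \approx 0.65006$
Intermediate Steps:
$U{\left(K \right)} = \left(1 + K\right)^{2}$
$\frac{4057}{U{\left(-80 \right)}} = \frac{4057}{\left(1 - 80\right)^{2}} = \frac{4057}{\left(-79\right)^{2}} = \frac{4057}{6241}$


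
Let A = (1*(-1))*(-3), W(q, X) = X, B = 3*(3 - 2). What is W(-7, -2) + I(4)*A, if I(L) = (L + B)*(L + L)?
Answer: 166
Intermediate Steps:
B = 3 (B = 3*1 = 3)
A = 3 (A = -1*(-3) = 3)
I(L) = 2*L*(3 + L) (I(L) = (L + 3)*(L + L) = (3 + L)*(2*L) = 2*L*(3 + L))
W(-7, -2) + I(4)*A = -2 + (2*4*(3 + 4))*3 = -2 + (2*4*7)*3 = -2 + 56*3 = -2 + 168 = 166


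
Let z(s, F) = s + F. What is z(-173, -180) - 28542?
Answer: -28895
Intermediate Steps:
z(s, F) = F + s
z(-173, -180) - 28542 = (-180 - 173) - 28542 = -353 - 28542 = -28895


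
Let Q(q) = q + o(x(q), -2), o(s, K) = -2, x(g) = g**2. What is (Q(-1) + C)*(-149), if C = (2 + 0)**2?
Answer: -149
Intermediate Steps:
C = 4 (C = 2**2 = 4)
Q(q) = -2 + q (Q(q) = q - 2 = -2 + q)
(Q(-1) + C)*(-149) = ((-2 - 1) + 4)*(-149) = (-3 + 4)*(-149) = 1*(-149) = -149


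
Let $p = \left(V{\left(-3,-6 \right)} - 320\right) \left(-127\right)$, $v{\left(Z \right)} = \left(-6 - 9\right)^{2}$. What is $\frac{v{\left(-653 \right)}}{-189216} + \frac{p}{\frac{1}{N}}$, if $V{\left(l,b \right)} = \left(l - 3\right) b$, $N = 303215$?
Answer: $\frac{229926003626855}{21024} \approx 1.0936 \cdot 10^{10}$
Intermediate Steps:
$V{\left(l,b \right)} = b \left(-3 + l\right)$ ($V{\left(l,b \right)} = \left(-3 + l\right) b = b \left(-3 + l\right)$)
$v{\left(Z \right)} = 225$ ($v{\left(Z \right)} = \left(-15\right)^{2} = 225$)
$p = 36068$ ($p = \left(- 6 \left(-3 - 3\right) - 320\right) \left(-127\right) = \left(\left(-6\right) \left(-6\right) - 320\right) \left(-127\right) = \left(36 - 320\right) \left(-127\right) = \left(-284\right) \left(-127\right) = 36068$)
$\frac{v{\left(-653 \right)}}{-189216} + \frac{p}{\frac{1}{N}} = \frac{225}{-189216} + \frac{36068}{\frac{1}{303215}} = 225 \left(- \frac{1}{189216}\right) + 36068 \frac{1}{\frac{1}{303215}} = - \frac{25}{21024} + 36068 \cdot 303215 = - \frac{25}{21024} + 10936358620 = \frac{229926003626855}{21024}$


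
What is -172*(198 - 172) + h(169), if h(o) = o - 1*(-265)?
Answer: -4038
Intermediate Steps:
h(o) = 265 + o (h(o) = o + 265 = 265 + o)
-172*(198 - 172) + h(169) = -172*(198 - 172) + (265 + 169) = -172*26 + 434 = -4472 + 434 = -4038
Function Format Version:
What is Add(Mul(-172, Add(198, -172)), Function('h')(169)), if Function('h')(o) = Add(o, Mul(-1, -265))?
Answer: -4038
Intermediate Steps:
Function('h')(o) = Add(265, o) (Function('h')(o) = Add(o, 265) = Add(265, o))
Add(Mul(-172, Add(198, -172)), Function('h')(169)) = Add(Mul(-172, Add(198, -172)), Add(265, 169)) = Add(Mul(-172, 26), 434) = Add(-4472, 434) = -4038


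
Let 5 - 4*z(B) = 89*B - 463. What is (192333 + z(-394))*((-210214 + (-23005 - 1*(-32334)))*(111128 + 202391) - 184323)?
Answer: -12672906659868127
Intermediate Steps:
z(B) = 117 - 89*B/4 (z(B) = 5/4 - (89*B - 463)/4 = 5/4 - (-463 + 89*B)/4 = 5/4 + (463/4 - 89*B/4) = 117 - 89*B/4)
(192333 + z(-394))*((-210214 + (-23005 - 1*(-32334)))*(111128 + 202391) - 184323) = (192333 + (117 - 89/4*(-394)))*((-210214 + (-23005 - 1*(-32334)))*(111128 + 202391) - 184323) = (192333 + (117 + 17533/2))*((-210214 + (-23005 + 32334))*313519 - 184323) = (192333 + 17767/2)*((-210214 + 9329)*313519 - 184323) = 402433*(-200885*313519 - 184323)/2 = 402433*(-62981264315 - 184323)/2 = (402433/2)*(-62981448638) = -12672906659868127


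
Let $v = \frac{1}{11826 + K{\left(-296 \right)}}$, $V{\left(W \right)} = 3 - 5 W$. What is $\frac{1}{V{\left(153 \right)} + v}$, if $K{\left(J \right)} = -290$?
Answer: $- \frac{11536}{8790431} \approx -0.0013123$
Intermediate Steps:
$v = \frac{1}{11536}$ ($v = \frac{1}{11826 - 290} = \frac{1}{11536} \approx 8.6685 \cdot 10^{-5}$)
$\frac{1}{V{\left(153 \right)} + v} = \frac{1}{\left(3 - 765\right) + \frac{1}{11536}} = \frac{1}{-762 + \frac{1}{11536}} = \frac{1}{- \frac{8790431}{11536}} = - \frac{11536}{8790431}$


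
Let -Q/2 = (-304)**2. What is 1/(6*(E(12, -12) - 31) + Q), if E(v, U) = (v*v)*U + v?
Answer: -1/195314 ≈ -5.1200e-6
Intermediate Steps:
E(v, U) = v + U*v**2 (E(v, U) = v**2*U + v = U*v**2 + v = v + U*v**2)
Q = -184832 (Q = -2*(-304)**2 = -2*92416 = -184832)
1/(6*(E(12, -12) - 31) + Q) = 1/(6*(12*(1 - 12*12) - 31) - 184832) = 1/(6*(12*(1 - 144) - 31) - 184832) = 1/(6*(12*(-143) - 31) - 184832) = 1/(6*(-1716 - 31) - 184832) = 1/(6*(-1747) - 184832) = 1/(-10482 - 184832) = 1/(-195314) = -1/195314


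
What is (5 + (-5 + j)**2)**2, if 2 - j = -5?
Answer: 81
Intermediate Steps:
j = 7 (j = 2 - 1*(-5) = 2 + 5 = 7)
(5 + (-5 + j)**2)**2 = (5 + (-5 + 7)**2)**2 = (5 + 2**2)**2 = (5 + 4)**2 = 9**2 = 81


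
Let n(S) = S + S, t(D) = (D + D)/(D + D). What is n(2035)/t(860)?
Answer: 4070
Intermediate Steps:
t(D) = 1 (t(D) = (2*D)/((2*D)) = (2*D)*(1/(2*D)) = 1)
n(S) = 2*S
n(2035)/t(860) = (2*2035)/1 = 4070*1 = 4070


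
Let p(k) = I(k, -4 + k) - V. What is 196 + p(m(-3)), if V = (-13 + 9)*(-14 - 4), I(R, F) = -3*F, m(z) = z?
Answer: 145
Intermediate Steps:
V = 72 (V = -4*(-18) = 72)
p(k) = -60 - 3*k (p(k) = -3*(-4 + k) - 1*72 = (12 - 3*k) - 72 = -60 - 3*k)
196 + p(m(-3)) = 196 + (-60 - 3*(-3)) = 196 + (-60 + 9) = 196 - 51 = 145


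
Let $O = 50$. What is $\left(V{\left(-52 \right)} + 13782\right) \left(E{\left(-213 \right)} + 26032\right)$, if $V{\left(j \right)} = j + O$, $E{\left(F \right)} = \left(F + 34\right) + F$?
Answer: $353319200$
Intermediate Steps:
$E{\left(F \right)} = 34 + 2 F$ ($E{\left(F \right)} = \left(34 + F\right) + F = 34 + 2 F$)
$V{\left(j \right)} = 50 + j$ ($V{\left(j \right)} = j + 50 = 50 + j$)
$\left(V{\left(-52 \right)} + 13782\right) \left(E{\left(-213 \right)} + 26032\right) = \left(\left(50 - 52\right) + 13782\right) \left(\left(34 + 2 \left(-213\right)\right) + 26032\right) = \left(-2 + 13782\right) \left(\left(34 - 426\right) + 26032\right) = 13780 \left(-392 + 26032\right) = 13780 \cdot 25640 = 353319200$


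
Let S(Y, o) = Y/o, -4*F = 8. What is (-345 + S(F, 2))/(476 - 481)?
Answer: 346/5 ≈ 69.200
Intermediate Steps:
F = -2 (F = -1/4*8 = -2)
(-345 + S(F, 2))/(476 - 481) = (-345 - 2/2)/(476 - 481) = (-345 - 2*1/2)/(-5) = (-345 - 1)*(-1/5) = -346*(-1/5) = 346/5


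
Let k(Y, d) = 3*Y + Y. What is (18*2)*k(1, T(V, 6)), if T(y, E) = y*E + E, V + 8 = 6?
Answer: 144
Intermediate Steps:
V = -2 (V = -8 + 6 = -2)
T(y, E) = E + E*y (T(y, E) = E*y + E = E + E*y)
k(Y, d) = 4*Y
(18*2)*k(1, T(V, 6)) = (18*2)*(4*1) = 36*4 = 144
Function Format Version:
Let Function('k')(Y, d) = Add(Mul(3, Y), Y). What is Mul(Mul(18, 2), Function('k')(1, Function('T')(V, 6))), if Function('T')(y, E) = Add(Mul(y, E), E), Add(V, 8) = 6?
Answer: 144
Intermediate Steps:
V = -2 (V = Add(-8, 6) = -2)
Function('T')(y, E) = Add(E, Mul(E, y)) (Function('T')(y, E) = Add(Mul(E, y), E) = Add(E, Mul(E, y)))
Function('k')(Y, d) = Mul(4, Y)
Mul(Mul(18, 2), Function('k')(1, Function('T')(V, 6))) = Mul(Mul(18, 2), Mul(4, 1)) = Mul(36, 4) = 144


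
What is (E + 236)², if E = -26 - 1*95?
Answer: 13225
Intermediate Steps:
E = -121 (E = -26 - 95 = -121)
(E + 236)² = (-121 + 236)² = 115² = 13225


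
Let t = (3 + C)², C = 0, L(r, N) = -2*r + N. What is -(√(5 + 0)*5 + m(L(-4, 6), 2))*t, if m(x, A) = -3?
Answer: 27 - 45*√5 ≈ -73.623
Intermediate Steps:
L(r, N) = N - 2*r
t = 9 (t = (3 + 0)² = 3² = 9)
-(√(5 + 0)*5 + m(L(-4, 6), 2))*t = -(√(5 + 0)*5 - 3)*9 = -(√5*5 - 3)*9 = -(5*√5 - 3)*9 = -(-3 + 5*√5)*9 = -(-27 + 45*√5) = 27 - 45*√5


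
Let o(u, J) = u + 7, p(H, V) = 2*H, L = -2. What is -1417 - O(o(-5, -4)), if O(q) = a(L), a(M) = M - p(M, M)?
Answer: -1419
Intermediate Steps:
o(u, J) = 7 + u
a(M) = -M (a(M) = M - 2*M = -M)
O(q) = 2 (O(q) = -1*(-2) = 2)
-1417 - O(o(-5, -4)) = -1417 - 1*2 = -1417 - 2 = -1419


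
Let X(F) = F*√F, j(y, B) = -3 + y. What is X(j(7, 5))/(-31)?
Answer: -8/31 ≈ -0.25806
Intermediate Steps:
X(F) = F^(3/2)
X(j(7, 5))/(-31) = (-3 + 7)^(3/2)/(-31) = 4^(3/2)*(-1/31) = 8*(-1/31) = -8/31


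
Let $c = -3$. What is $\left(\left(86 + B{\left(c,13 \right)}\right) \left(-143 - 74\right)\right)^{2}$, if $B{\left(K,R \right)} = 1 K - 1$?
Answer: $316626436$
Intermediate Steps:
$B{\left(K,R \right)} = -1 + K$ ($B{\left(K,R \right)} = K - 1 = -1 + K$)
$\left(\left(86 + B{\left(c,13 \right)}\right) \left(-143 - 74\right)\right)^{2} = \left(\left(86 - 4\right) \left(-143 - 74\right)\right)^{2} = \left(\left(86 - 4\right) \left(-217\right)\right)^{2} = \left(82 \left(-217\right)\right)^{2} = \left(-17794\right)^{2} = 316626436$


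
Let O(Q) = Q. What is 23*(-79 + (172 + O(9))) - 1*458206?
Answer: -455860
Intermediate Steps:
23*(-79 + (172 + O(9))) - 1*458206 = 23*(-79 + (172 + 9)) - 1*458206 = 23*(-79 + 181) - 458206 = 23*102 - 458206 = 2346 - 458206 = -455860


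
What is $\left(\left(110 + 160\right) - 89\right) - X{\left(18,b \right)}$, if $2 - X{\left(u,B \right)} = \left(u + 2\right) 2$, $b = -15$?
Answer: $219$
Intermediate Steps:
$X{\left(u,B \right)} = -2 - 2 u$ ($X{\left(u,B \right)} = 2 - \left(u + 2\right) 2 = 2 - \left(2 + u\right) 2 = 2 - \left(4 + 2 u\right) = -2 - 2 u$)
$\left(\left(110 + 160\right) - 89\right) - X{\left(18,b \right)} = \left(\left(110 + 160\right) - 89\right) - \left(-2 - 36\right) = \left(270 - 89\right) - \left(-2 - 36\right) = 181 - -38 = 181 + 38 = 219$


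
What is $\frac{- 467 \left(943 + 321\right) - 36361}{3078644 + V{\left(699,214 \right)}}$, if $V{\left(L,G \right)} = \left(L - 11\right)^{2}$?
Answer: $- \frac{208883}{1183996} \approx -0.17642$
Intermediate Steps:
$V{\left(L,G \right)} = \left(-11 + L\right)^{2}$
$\frac{- 467 \left(943 + 321\right) - 36361}{3078644 + V{\left(699,214 \right)}} = \frac{- 467 \left(943 + 321\right) - 36361}{3078644 + \left(-11 + 699\right)^{2}} = \frac{\left(-467\right) 1264 - 36361}{3078644 + 688^{2}} = \frac{-590288 - 36361}{3078644 + 473344} = - \frac{626649}{3551988} = \left(-626649\right) \frac{1}{3551988} = - \frac{208883}{1183996}$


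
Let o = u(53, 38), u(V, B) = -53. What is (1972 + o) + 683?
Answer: 2602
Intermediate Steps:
o = -53
(1972 + o) + 683 = (1972 - 53) + 683 = 1919 + 683 = 2602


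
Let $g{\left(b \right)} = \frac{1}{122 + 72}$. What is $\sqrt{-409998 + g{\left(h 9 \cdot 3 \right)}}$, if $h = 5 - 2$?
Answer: $\frac{i \sqrt{15430684534}}{194} \approx 640.31 i$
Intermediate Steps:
$h = 3$ ($h = 5 - 2 = 3$)
$g{\left(b \right)} = \frac{1}{194}$
$\sqrt{-409998 + g{\left(h 9 \cdot 3 \right)}} = \sqrt{-409998 + \frac{1}{194}} = \sqrt{- \frac{79539611}{194}} = \frac{i \sqrt{15430684534}}{194}$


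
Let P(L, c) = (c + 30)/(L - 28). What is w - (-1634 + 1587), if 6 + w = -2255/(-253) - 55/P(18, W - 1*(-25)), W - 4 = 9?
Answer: 45357/782 ≈ 58.001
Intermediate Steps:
W = 13 (W = 4 + 9 = 13)
P(L, c) = (30 + c)/(-28 + L)
w = 8603/782 (w = -6 + (-2255/(-253) - 55*(-28 + 18)/(30 + (13 - 1*(-25)))) = -6 + (-2255*(-1/253) - 55*(-10/(30 + (13 + 25)))) = -6 + (205/23 - 55*(-10/(30 + 38))) = -6 + (205/23 - 55/((-⅒*68))) = -6 + (205/23 - 55/(-34/5)) = -6 + (205/23 - 55*(-5/34)) = -6 + (205/23 + 275/34) = -6 + 13295/782 = 8603/782 ≈ 11.001)
w - (-1634 + 1587) = 8603/782 - (-1634 + 1587) = 8603/782 - 1*(-47) = 8603/782 + 47 = 45357/782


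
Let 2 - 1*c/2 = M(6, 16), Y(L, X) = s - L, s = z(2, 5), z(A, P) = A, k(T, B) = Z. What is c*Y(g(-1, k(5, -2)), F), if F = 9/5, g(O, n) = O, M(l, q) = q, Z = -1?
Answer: -84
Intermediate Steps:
k(T, B) = -1
F = 9/5 (F = 9*(⅕) = 9/5 ≈ 1.8000)
s = 2
Y(L, X) = 2 - L
c = -28 (c = 4 - 2*16 = 4 - 32 = -28)
c*Y(g(-1, k(5, -2)), F) = -28*(2 - 1*(-1)) = -28*(2 + 1) = -28*3 = -84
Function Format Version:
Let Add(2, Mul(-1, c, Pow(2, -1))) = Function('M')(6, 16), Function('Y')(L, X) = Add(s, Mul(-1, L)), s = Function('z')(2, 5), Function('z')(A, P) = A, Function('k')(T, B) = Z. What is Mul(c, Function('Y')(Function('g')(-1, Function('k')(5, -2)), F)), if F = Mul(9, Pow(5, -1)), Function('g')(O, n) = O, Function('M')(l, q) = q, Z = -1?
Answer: -84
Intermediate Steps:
Function('k')(T, B) = -1
F = Rational(9, 5) (F = Mul(9, Rational(1, 5)) = Rational(9, 5) ≈ 1.8000)
s = 2
Function('Y')(L, X) = Add(2, Mul(-1, L))
c = -28 (c = Add(4, Mul(-2, 16)) = Add(4, -32) = -28)
Mul(c, Function('Y')(Function('g')(-1, Function('k')(5, -2)), F)) = Mul(-28, Add(2, Mul(-1, -1))) = Mul(-28, Add(2, 1)) = Mul(-28, 3) = -84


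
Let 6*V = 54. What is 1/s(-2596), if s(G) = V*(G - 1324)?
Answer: -1/35280 ≈ -2.8345e-5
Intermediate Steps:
V = 9 (V = (1/6)*54 = 9)
s(G) = -11916 + 9*G (s(G) = 9*(G - 1324) = 9*(-1324 + G) = -11916 + 9*G)
1/s(-2596) = 1/(-11916 + 9*(-2596)) = 1/(-11916 - 23364) = 1/(-35280) = -1/35280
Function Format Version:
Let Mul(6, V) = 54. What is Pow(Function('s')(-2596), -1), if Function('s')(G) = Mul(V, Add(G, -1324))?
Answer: Rational(-1, 35280) ≈ -2.8345e-5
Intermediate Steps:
V = 9 (V = Mul(Rational(1, 6), 54) = 9)
Function('s')(G) = Add(-11916, Mul(9, G)) (Function('s')(G) = Mul(9, Add(G, -1324)) = Mul(9, Add(-1324, G)) = Add(-11916, Mul(9, G)))
Pow(Function('s')(-2596), -1) = Pow(Add(-11916, Mul(9, -2596)), -1) = Pow(Add(-11916, -23364), -1) = Pow(-35280, -1) = Rational(-1, 35280)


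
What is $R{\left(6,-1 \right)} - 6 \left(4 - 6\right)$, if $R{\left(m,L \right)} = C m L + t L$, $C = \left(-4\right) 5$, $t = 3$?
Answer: $129$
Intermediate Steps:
$C = -20$
$R{\left(m,L \right)} = 3 L - 20 L m$ ($R{\left(m,L \right)} = - 20 m L + 3 L = - 20 L m + 3 L = 3 L - 20 L m$)
$R{\left(6,-1 \right)} - 6 \left(4 - 6\right) = - (3 - 120) - 6 \left(4 - 6\right) = \left(-1\right) \left(-117\right) - -12 = 117 + 12 = 129$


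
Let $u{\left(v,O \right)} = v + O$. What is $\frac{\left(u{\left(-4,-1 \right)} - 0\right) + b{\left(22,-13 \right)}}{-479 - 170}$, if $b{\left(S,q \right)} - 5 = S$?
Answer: $- \frac{2}{59} \approx -0.033898$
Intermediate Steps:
$u{\left(v,O \right)} = O + v$
$b{\left(S,q \right)} = 5 + S$
$\frac{\left(u{\left(-4,-1 \right)} - 0\right) + b{\left(22,-13 \right)}}{-479 - 170} = \frac{\left(\left(-1 - 4\right) - 0\right) + \left(5 + 22\right)}{-479 - 170} = \frac{\left(-5 + 0\right) + 27}{-649} = \left(-5 + 27\right) \left(- \frac{1}{649}\right) = 22 \left(- \frac{1}{649}\right) = - \frac{2}{59}$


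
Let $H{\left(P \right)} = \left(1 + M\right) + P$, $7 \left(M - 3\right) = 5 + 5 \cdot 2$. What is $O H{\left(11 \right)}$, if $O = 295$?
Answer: $\frac{35400}{7} \approx 5057.1$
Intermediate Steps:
$M = \frac{36}{7}$ ($M = 3 + \frac{5 + 5 \cdot 2}{7} = 3 + \frac{5 + 10}{7} = 3 + \frac{1}{7} \cdot 15 = 3 + \frac{15}{7} = \frac{36}{7} \approx 5.1429$)
$H{\left(P \right)} = \frac{43}{7} + P$ ($H{\left(P \right)} = \left(1 + \frac{36}{7}\right) + P = \frac{43}{7} + P$)
$O H{\left(11 \right)} = 295 \left(\frac{43}{7} + 11\right) = 295 \cdot \frac{120}{7} = \frac{35400}{7}$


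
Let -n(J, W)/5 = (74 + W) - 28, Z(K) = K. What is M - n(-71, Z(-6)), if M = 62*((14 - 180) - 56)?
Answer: -13564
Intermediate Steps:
n(J, W) = -230 - 5*W (n(J, W) = -5*((74 + W) - 28) = -5*(46 + W) = -230 - 5*W)
M = -13764 (M = 62*(-166 - 56) = 62*(-222) = -13764)
M - n(-71, Z(-6)) = -13764 - (-230 - 5*(-6)) = -13764 - (-230 + 30) = -13764 - 1*(-200) = -13764 + 200 = -13564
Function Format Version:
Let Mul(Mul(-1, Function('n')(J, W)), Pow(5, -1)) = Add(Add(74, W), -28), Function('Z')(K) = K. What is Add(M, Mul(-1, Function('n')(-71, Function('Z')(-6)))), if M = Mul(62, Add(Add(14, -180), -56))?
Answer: -13564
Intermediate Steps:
Function('n')(J, W) = Add(-230, Mul(-5, W)) (Function('n')(J, W) = Mul(-5, Add(Add(74, W), -28)) = Mul(-5, Add(46, W)) = Add(-230, Mul(-5, W)))
M = -13764 (M = Mul(62, Add(-166, -56)) = Mul(62, -222) = -13764)
Add(M, Mul(-1, Function('n')(-71, Function('Z')(-6)))) = Add(-13764, Mul(-1, Add(-230, Mul(-5, -6)))) = Add(-13764, Mul(-1, Add(-230, 30))) = Add(-13764, Mul(-1, -200)) = Add(-13764, 200) = -13564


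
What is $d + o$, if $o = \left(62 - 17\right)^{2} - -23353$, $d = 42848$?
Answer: $68226$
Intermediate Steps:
$o = 25378$ ($o = 45^{2} + 23353 = 2025 + 23353 = 25378$)
$d + o = 42848 + 25378 = 68226$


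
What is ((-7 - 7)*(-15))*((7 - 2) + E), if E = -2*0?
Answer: 1050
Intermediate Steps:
E = 0
((-7 - 7)*(-15))*((7 - 2) + E) = ((-7 - 7)*(-15))*((7 - 2) + 0) = (-14*(-15))*(5 + 0) = 210*5 = 1050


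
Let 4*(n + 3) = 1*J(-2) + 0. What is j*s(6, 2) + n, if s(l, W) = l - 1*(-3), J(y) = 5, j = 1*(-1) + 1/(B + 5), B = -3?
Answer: -25/4 ≈ -6.2500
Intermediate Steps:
j = -½ (j = 1*(-1) + 1/(-3 + 5) = -1 + 1/2 = -1 + ½ = -½ ≈ -0.50000)
s(l, W) = 3 + l (s(l, W) = l + 3 = 3 + l)
n = -7/4 (n = -3 + (1*5 + 0)/4 = -3 + (5 + 0)/4 = -3 + (¼)*5 = -3 + 5/4 = -7/4 ≈ -1.7500)
j*s(6, 2) + n = -(3 + 6)/2 - 7/4 = -½*9 - 7/4 = -9/2 - 7/4 = -25/4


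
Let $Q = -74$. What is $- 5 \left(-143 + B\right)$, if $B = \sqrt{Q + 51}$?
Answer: $715 - 5 i \sqrt{23} \approx 715.0 - 23.979 i$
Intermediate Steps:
$B = i \sqrt{23}$ ($B = \sqrt{-74 + 51} = \sqrt{-23} = i \sqrt{23} \approx 4.7958 i$)
$- 5 \left(-143 + B\right) = - 5 \left(-143 + i \sqrt{23}\right) = 715 - 5 i \sqrt{23}$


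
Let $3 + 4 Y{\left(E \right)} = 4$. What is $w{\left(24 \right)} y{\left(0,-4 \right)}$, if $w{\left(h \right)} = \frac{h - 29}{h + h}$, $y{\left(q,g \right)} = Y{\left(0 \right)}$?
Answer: $- \frac{5}{192} \approx -0.026042$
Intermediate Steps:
$Y{\left(E \right)} = \frac{1}{4}$ ($Y{\left(E \right)} = - \frac{3}{4} + \frac{1}{4} \cdot 4 = - \frac{3}{4} + 1 = \frac{1}{4}$)
$y{\left(q,g \right)} = \frac{1}{4}$
$w{\left(h \right)} = \frac{-29 + h}{2 h}$
$w{\left(24 \right)} y{\left(0,-4 \right)} = \frac{-29 + 24}{2 \cdot 24} \cdot \frac{1}{4} = \frac{1}{2} \cdot \frac{1}{24} \left(-5\right) \frac{1}{4} = \left(- \frac{5}{48}\right) \frac{1}{4} = - \frac{5}{192}$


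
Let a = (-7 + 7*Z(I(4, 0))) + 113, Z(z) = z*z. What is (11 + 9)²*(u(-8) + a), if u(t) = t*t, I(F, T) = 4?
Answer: 112800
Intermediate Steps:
Z(z) = z²
u(t) = t²
a = 218 (a = (-7 + 7*4²) + 113 = (-7 + 7*16) + 113 = (-7 + 112) + 113 = 105 + 113 = 218)
(11 + 9)²*(u(-8) + a) = (11 + 9)²*((-8)² + 218) = 20²*(64 + 218) = 400*282 = 112800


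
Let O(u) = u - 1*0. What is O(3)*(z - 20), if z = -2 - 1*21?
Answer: -129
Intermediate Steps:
z = -23 (z = -2 - 21 = -23)
O(u) = u (O(u) = u + 0 = u)
O(3)*(z - 20) = 3*(-23 - 20) = 3*(-43) = -129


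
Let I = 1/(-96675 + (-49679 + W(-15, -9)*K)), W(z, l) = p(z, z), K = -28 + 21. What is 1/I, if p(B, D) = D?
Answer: -146249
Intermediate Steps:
K = -7
W(z, l) = z
I = -1/146249 (I = 1/(-96675 + (-49679 - 15*(-7))) = 1/(-96675 + (-49679 + 105)) = 1/(-96675 - 49574) = 1/(-146249) = -1/146249 ≈ -6.8377e-6)
1/I = 1/(-1/146249) = -146249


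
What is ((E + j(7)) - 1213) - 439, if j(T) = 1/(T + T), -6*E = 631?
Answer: -36899/21 ≈ -1757.1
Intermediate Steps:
E = -631/6 (E = -1/6*631 = -631/6 ≈ -105.17)
j(T) = 1/(2*T)
((E + j(7)) - 1213) - 439 = ((-631/6 + (1/2)/7) - 1213) - 439 = ((-631/6 + (1/2)*(1/7)) - 1213) - 439 = ((-631/6 + 1/14) - 1213) - 439 = (-2207/21 - 1213) - 439 = -27680/21 - 439 = -36899/21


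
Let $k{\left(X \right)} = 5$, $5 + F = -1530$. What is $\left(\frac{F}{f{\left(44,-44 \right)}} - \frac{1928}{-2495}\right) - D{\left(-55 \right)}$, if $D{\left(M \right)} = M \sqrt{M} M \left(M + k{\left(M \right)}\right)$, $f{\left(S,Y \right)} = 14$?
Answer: $- \frac{3802833}{34930} + 151250 i \sqrt{55} \approx -108.87 + 1.1217 \cdot 10^{6} i$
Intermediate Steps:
$F = -1535$ ($F = -5 - 1530 = -1535$)
$D{\left(M \right)} = M^{\frac{5}{2}} \left(5 + M\right)$ ($D{\left(M \right)} = M \sqrt{M} M \left(M + 5\right) = M^{\frac{3}{2}} M \left(5 + M\right) = M^{\frac{5}{2}} \left(5 + M\right)$)
$\left(\frac{F}{f{\left(44,-44 \right)}} - \frac{1928}{-2495}\right) - D{\left(-55 \right)} = \left(- \frac{1535}{14} - \frac{1928}{-2495}\right) - \left(-55\right)^{\frac{5}{2}} \left(5 - 55\right) = \left(\left(-1535\right) \frac{1}{14} - - \frac{1928}{2495}\right) - 3025 i \sqrt{55} \left(-50\right) = \left(- \frac{1535}{14} + \frac{1928}{2495}\right) - - 151250 i \sqrt{55} = - \frac{3802833}{34930} + 151250 i \sqrt{55}$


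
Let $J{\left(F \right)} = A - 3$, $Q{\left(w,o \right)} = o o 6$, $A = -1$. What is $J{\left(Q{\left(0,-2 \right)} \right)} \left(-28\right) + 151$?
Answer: $263$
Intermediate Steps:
$Q{\left(w,o \right)} = 6 o^{2}$ ($Q{\left(w,o \right)} = o^{2} \cdot 6 = 6 o^{2}$)
$J{\left(F \right)} = -4$ ($J{\left(F \right)} = -1 - 3 = -4$)
$J{\left(Q{\left(0,-2 \right)} \right)} \left(-28\right) + 151 = \left(-4\right) \left(-28\right) + 151 = 112 + 151 = 263$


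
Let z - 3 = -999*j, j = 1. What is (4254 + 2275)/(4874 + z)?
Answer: 6529/3878 ≈ 1.6836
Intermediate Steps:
z = -996 (z = 3 - 999*1 = 3 - 999 = -996)
(4254 + 2275)/(4874 + z) = (4254 + 2275)/(4874 - 996) = 6529/3878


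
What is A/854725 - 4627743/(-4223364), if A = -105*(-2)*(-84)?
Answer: 258729832981/240654319660 ≈ 1.0751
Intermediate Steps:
A = -17640 (A = 210*(-84) = -17640)
A/854725 - 4627743/(-4223364) = -17640/854725 - 4627743/(-4223364) = -17640*1/854725 - 4627743*(-1/4223364) = -3528/170945 + 1542581/1407788 = 258729832981/240654319660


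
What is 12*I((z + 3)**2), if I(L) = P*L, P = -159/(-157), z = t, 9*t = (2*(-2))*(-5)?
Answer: 468308/1413 ≈ 331.43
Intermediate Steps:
t = 20/9 (t = ((2*(-2))*(-5))/9 = (-4*(-5))/9 = (1/9)*20 = 20/9 ≈ 2.2222)
z = 20/9 ≈ 2.2222
P = 159/157 (P = -159*(-1/157) = 159/157 ≈ 1.0127)
I(L) = 159*L/157
12*I((z + 3)**2) = 12*(159*(20/9 + 3)**2/157) = 12*(159*(47/9)**2/157) = 12*((159/157)*(2209/81)) = 12*(117077/4239) = 468308/1413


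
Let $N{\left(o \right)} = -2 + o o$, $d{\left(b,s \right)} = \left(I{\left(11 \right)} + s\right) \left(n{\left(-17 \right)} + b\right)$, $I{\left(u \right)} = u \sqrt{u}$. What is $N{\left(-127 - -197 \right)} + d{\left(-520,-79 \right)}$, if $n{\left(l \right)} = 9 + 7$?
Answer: $44714 - 5544 \sqrt{11} \approx 26327.0$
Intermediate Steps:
$I{\left(u \right)} = u^{\frac{3}{2}}$
$n{\left(l \right)} = 16$
$d{\left(b,s \right)} = \left(16 + b\right) \left(s + 11 \sqrt{11}\right)$ ($d{\left(b,s \right)} = \left(11^{\frac{3}{2}} + s\right) \left(16 + b\right) = \left(11 \sqrt{11} + s\right) \left(16 + b\right) = \left(s + 11 \sqrt{11}\right) \left(16 + b\right) = \left(16 + b\right) \left(s + 11 \sqrt{11}\right)$)
$N{\left(o \right)} = -2 + o^{2}$
$N{\left(-127 - -197 \right)} + d{\left(-520,-79 \right)} = \left(-2 + \left(-127 - -197\right)^{2}\right) + \left(16 \left(-79\right) + 176 \sqrt{11} - -41080 + 11 \left(-520\right) \sqrt{11}\right) = \left(-2 + \left(-127 + 197\right)^{2}\right) + \left(-1264 + 176 \sqrt{11} + 41080 - 5720 \sqrt{11}\right) = \left(-2 + 70^{2}\right) + \left(39816 - 5544 \sqrt{11}\right) = \left(-2 + 4900\right) + \left(39816 - 5544 \sqrt{11}\right) = 4898 + \left(39816 - 5544 \sqrt{11}\right) = 44714 - 5544 \sqrt{11}$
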